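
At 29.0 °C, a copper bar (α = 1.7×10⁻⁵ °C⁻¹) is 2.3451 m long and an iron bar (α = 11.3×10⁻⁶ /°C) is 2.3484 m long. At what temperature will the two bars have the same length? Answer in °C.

L₁(1 + α₁ΔT) = L₂(1 + α₂ΔT) ⇒ ΔT = (L₂ − L₁)/(α₁L₁ − α₂L₂)
L₂ − L₁ = 2.3484 − 2.3451 = 3.30×10⁻³ m
α₁L₁ − α₂L₂ = 1.7×10⁻⁵×2.3451 − 11.3×10⁻⁶×2.3484 = 1.332978×10⁻⁵ m/K
ΔT = 3.30×10⁻³ / 1.332978×10⁻⁵ = 247.566 K
T = 29.0 + 247.566 = 276.566 °C

T = 276.6 °C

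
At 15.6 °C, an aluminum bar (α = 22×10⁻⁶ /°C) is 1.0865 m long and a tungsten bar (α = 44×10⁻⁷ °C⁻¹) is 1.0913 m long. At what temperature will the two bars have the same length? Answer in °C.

T = 266.9 °C

Equal length when α₁L₁ΔT − α₂L₂ΔT = L₂ − L₁ = 4.80×10⁻³ m
α₁L₁ = 2.3903×10⁻⁵, α₂L₂ = 4.80172×10⁻⁶ → Δ(αL) = 1.910128×10⁻⁵ m/K
ΔT = 4.80×10⁻³ / 1.910128×10⁻⁵ = 251.292 K, so T = 15.6 + 251.292 = 266.892 °C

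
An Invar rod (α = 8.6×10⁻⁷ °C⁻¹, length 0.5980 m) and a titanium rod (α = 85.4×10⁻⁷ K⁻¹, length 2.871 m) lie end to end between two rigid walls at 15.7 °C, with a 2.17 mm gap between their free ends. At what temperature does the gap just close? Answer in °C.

α₁L₁ = 5.1428×10⁻⁷ m/K, α₂L₂ = 2.451834×10⁻⁵ m/K → total 2.503262×10⁻⁵ m/K
ΔT = g/(α₁L₁+α₂L₂) = 2.17×10⁻³ / 2.503262×10⁻⁵ = 86.69 K
T = 15.7 + 86.69 = 102.39 °C

T = 102 °C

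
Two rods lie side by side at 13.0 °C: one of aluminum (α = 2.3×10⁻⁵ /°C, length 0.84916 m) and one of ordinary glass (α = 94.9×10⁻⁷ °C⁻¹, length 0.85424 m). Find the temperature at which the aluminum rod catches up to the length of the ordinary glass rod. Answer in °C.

Equal length when α₁L₁ΔT − α₂L₂ΔT = L₂ − L₁ = 5.08×10⁻³ m
α₁L₁ = 1.953068×10⁻⁵, α₂L₂ = 8.1067376×10⁻⁶ → Δ(αL) = 1.14239424×10⁻⁵ m/K
ΔT = 5.08×10⁻³ / 1.14239424×10⁻⁵ = 444.680 K, so T = 13.0 + 444.680 = 457.680 °C

T = 457.7 °C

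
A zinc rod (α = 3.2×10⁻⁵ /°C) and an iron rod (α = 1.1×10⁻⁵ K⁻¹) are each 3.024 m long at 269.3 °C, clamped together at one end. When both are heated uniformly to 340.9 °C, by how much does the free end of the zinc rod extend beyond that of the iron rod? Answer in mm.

ΔT = 71.6 K
zinc: ΔL = 3.2×10⁻⁵ × 3.024 m × 71.6 = 6.9286×10⁻³ m = 6.9286 mm
iron: ΔL = 1.1×10⁻⁵ × 3.024 m × 71.6 = 2.3817×10⁻³ m = 2.3817 mm
difference = 6.9286 − 2.3817 = 4.5469 mm

4.55 mm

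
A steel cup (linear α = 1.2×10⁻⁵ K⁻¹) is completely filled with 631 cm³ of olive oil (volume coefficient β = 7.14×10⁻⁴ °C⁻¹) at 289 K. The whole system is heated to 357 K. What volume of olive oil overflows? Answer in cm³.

29.1 cm³

The cup also expands: β_container ≈ 3α = 3.6×10⁻⁵ /K
Net overflow = V₀(β_liq − 3α_cont)ΔT
β − 3α = 7.14×10⁻⁴ − 3.6×10⁻⁵ = 6.78×10⁻⁴ /K; ΔT = 68 K
ΔV = 631 × 6.78×10⁻⁴ × 68 = 29.1 cm³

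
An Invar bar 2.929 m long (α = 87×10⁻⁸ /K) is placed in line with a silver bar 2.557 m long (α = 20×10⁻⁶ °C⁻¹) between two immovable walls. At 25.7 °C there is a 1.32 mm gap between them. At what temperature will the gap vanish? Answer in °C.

T = 50.3 °C

α₁L₁ = 2.54823×10⁻⁶ m/K, α₂L₂ = 5.114×10⁻⁵ m/K → total 5.368823×10⁻⁵ m/K
ΔT = g/(α₁L₁+α₂L₂) = 1.32×10⁻³ / 5.368823×10⁻⁵ = 24.586 K
T = 25.7 + 24.586 = 50.286 °C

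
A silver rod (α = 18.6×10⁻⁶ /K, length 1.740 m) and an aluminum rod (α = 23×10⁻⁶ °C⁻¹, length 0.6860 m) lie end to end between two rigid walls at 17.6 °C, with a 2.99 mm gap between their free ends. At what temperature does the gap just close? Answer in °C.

T = 79.7 °C

α₁L₁ = 3.2364×10⁻⁵ m/K, α₂L₂ = 1.5778×10⁻⁵ m/K → total 4.8142×10⁻⁵ m/K
ΔT = g/(α₁L₁+α₂L₂) = 2.99×10⁻³ / 4.8142×10⁻⁵ = 62.108 K
T = 17.6 + 62.108 = 79.708 °C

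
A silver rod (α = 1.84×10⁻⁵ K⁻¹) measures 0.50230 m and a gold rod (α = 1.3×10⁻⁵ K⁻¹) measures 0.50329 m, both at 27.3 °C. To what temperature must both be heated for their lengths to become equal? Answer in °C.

L₁(1 + α₁ΔT) = L₂(1 + α₂ΔT) ⇒ ΔT = (L₂ − L₁)/(α₁L₁ − α₂L₂)
L₂ − L₁ = 0.50329 − 0.50230 = 9.90×10⁻⁴ m
α₁L₁ − α₂L₂ = 1.84×10⁻⁵×0.50230 − 1.3×10⁻⁵×0.50329 = 2.69955×10⁻⁶ m/K
ΔT = 9.90×10⁻⁴ / 2.69955×10⁻⁶ = 366.728 K
T = 27.3 + 366.728 = 394.028 °C

T = 394.0 °C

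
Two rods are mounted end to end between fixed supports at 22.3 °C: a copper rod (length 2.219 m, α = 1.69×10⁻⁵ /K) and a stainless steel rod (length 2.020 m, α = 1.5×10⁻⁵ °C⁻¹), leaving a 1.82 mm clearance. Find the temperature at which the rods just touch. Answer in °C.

T = 49.1 °C

Gap closes when ΔL₁ + ΔL₂ = 1.82 mm = 1.82×10⁻³ m
(α₁L₁ + α₂L₂)ΔT = g
α₁L₁ + α₂L₂ = 1.69×10⁻⁵×2.219 + 1.5×10⁻⁵×2.020 = 6.78011×10⁻⁵ m/K
ΔT = 1.82×10⁻³ / 6.78011×10⁻⁵ = 26.843 K
T = 22.3 + 26.843 = 49.143 °C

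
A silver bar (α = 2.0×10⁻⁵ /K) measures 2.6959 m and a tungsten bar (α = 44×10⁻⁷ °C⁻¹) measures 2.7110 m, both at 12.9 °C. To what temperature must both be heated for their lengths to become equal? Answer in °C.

L₁(1 + α₁ΔT) = L₂(1 + α₂ΔT) ⇒ ΔT = (L₂ − L₁)/(α₁L₁ − α₂L₂)
L₂ − L₁ = 2.7110 − 2.6959 = 1.51×10⁻² m
α₁L₁ − α₂L₂ = 2.0×10⁻⁵×2.6959 − 44×10⁻⁷×2.7110 = 4.19896×10⁻⁵ m/K
ΔT = 1.51×10⁻² / 4.19896×10⁻⁵ = 359.613 K
T = 12.9 + 359.613 = 372.513 °C

T = 372.5 °C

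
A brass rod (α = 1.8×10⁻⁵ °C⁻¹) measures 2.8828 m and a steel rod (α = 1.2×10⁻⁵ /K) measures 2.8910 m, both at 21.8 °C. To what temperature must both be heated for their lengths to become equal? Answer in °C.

Equal length when α₁L₁ΔT − α₂L₂ΔT = L₂ − L₁ = 8.20×10⁻³ m
α₁L₁ = 5.18904×10⁻⁵, α₂L₂ = 3.4692×10⁻⁵ → Δ(αL) = 1.71984×10⁻⁵ m/K
ΔT = 8.20×10⁻³ / 1.71984×10⁻⁵ = 476.789 K, so T = 21.8 + 476.789 = 498.589 °C

T = 498.6 °C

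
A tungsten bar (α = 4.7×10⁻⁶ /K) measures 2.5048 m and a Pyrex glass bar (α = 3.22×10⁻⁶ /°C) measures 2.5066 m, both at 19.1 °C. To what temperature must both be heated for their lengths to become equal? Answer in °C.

T = 505.4 °C

L₁(1 + α₁ΔT) = L₂(1 + α₂ΔT) ⇒ ΔT = (L₂ − L₁)/(α₁L₁ − α₂L₂)
L₂ − L₁ = 2.5066 − 2.5048 = 1.80×10⁻³ m
α₁L₁ − α₂L₂ = 4.7×10⁻⁶×2.5048 − 3.22×10⁻⁶×2.5066 = 3.701308×10⁻⁶ m/K
ΔT = 1.80×10⁻³ / 3.701308×10⁻⁶ = 486.315 K
T = 19.1 + 486.315 = 505.415 °C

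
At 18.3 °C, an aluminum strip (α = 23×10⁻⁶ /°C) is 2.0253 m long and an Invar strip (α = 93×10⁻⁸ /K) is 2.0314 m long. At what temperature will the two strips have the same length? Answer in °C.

L₁(1 + α₁ΔT) = L₂(1 + α₂ΔT) ⇒ ΔT = (L₂ − L₁)/(α₁L₁ − α₂L₂)
L₂ − L₁ = 2.0314 − 2.0253 = 6.10×10⁻³ m
α₁L₁ − α₂L₂ = 23×10⁻⁶×2.0253 − 93×10⁻⁸×2.0314 = 4.4692698×10⁻⁵ m/K
ΔT = 6.10×10⁻³ / 4.4692698×10⁻⁵ = 136.488 K
T = 18.3 + 136.488 = 154.788 °C

T = 154.8 °C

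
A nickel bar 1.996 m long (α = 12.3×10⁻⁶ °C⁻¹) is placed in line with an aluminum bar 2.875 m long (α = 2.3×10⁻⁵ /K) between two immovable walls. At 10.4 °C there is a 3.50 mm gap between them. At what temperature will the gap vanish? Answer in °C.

T = 49.0 °C

α₁L₁ = 2.45508×10⁻⁵ m/K, α₂L₂ = 6.6125×10⁻⁵ m/K → total 9.06758×10⁻⁵ m/K
ΔT = g/(α₁L₁+α₂L₂) = 3.50×10⁻³ / 9.06758×10⁻⁵ = 38.599 K
T = 10.4 + 38.599 = 48.999 °C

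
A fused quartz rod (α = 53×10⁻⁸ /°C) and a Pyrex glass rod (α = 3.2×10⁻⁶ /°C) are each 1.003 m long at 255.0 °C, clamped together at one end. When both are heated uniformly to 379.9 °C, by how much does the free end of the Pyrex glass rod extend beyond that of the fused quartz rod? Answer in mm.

0.334 mm

ΔT = 124.9 K
fused quartz: ΔL = 53×10⁻⁸ × 1.003 m × 124.9 = 6.6396×10⁻⁵ m = 0.066396 mm
Pyrex glass: ΔL = 3.2×10⁻⁶ × 1.003 m × 124.9 = 4.0088×10⁻⁴ m = 0.40088 mm
difference = 0.40088 − 0.066396 = 0.334484 mm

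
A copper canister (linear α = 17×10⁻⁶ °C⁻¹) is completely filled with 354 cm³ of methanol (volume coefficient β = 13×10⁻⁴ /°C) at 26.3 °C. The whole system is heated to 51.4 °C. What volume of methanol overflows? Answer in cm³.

The canister also expands: β_container ≈ 3α = 5.1×10⁻⁵ /K
Net overflow = V₀(β_liq − 3α_cont)ΔT
β − 3α = 1.30×10⁻³ − 5.1×10⁻⁵ = 1.249×10⁻³ /K; ΔT = 25.1 K
ΔV = 354 × 1.249×10⁻³ × 25.1 = 11.1 cm³

11.1 cm³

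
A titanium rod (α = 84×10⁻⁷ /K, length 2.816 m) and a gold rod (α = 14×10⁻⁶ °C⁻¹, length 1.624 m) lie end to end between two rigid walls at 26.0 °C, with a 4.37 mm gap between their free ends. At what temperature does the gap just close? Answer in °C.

α₁L₁ = 2.36544×10⁻⁵ m/K, α₂L₂ = 2.2736×10⁻⁵ m/K → total 4.63904×10⁻⁵ m/K
ΔT = g/(α₁L₁+α₂L₂) = 4.37×10⁻³ / 4.63904×10⁻⁵ = 94.20 K
T = 26.0 + 94.20 = 120.20 °C

T = 120 °C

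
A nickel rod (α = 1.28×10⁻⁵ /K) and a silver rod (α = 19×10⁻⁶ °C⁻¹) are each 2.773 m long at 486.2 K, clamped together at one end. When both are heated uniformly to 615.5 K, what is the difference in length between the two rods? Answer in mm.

2.22 mm

ΔT = 129.3 K
nickel: ΔL = 1.28×10⁻⁵ × 2.773 m × 129.3 = 4.5894×10⁻³ m = 4.5894 mm
silver: ΔL = 19×10⁻⁶ × 2.773 m × 129.3 = 6.8124×10⁻³ m = 6.8124 mm
difference = 6.8124 − 4.5894 = 2.2230 mm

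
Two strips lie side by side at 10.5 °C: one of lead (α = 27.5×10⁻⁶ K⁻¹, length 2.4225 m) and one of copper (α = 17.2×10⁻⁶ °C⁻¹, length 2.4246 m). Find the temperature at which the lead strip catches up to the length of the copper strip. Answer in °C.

T = 94.78 °C

L₁(1 + α₁ΔT) = L₂(1 + α₂ΔT) ⇒ ΔT = (L₂ − L₁)/(α₁L₁ − α₂L₂)
L₂ − L₁ = 2.4246 − 2.4225 = 2.10×10⁻³ m
α₁L₁ − α₂L₂ = 27.5×10⁻⁶×2.4225 − 17.2×10⁻⁶×2.4246 = 2.491563×10⁻⁵ m/K
ΔT = 2.10×10⁻³ / 2.491563×10⁻⁵ = 84.2844 K
T = 10.5 + 84.2844 = 94.7844 °C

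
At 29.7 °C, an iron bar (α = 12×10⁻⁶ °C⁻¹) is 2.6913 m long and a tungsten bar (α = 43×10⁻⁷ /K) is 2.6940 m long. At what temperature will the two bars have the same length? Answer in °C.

Equal length when α₁L₁ΔT − α₂L₂ΔT = L₂ − L₁ = 2.70×10⁻³ m
α₁L₁ = 3.22956×10⁻⁵, α₂L₂ = 1.15842×10⁻⁵ → Δ(αL) = 2.07114×10⁻⁵ m/K
ΔT = 2.70×10⁻³ / 2.07114×10⁻⁵ = 130.363 K, so T = 29.7 + 130.363 = 160.063 °C

T = 160.1 °C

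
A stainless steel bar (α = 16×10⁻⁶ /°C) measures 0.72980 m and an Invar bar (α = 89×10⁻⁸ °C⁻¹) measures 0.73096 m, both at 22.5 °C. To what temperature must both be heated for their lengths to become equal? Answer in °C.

L₁(1 + α₁ΔT) = L₂(1 + α₂ΔT) ⇒ ΔT = (L₂ − L₁)/(α₁L₁ − α₂L₂)
L₂ − L₁ = 0.73096 − 0.72980 = 1.16×10⁻³ m
α₁L₁ − α₂L₂ = 16×10⁻⁶×0.72980 − 89×10⁻⁸×0.73096 = 1.10262456×10⁻⁵ m/K
ΔT = 1.16×10⁻³ / 1.10262456×10⁻⁵ = 105.204 K
T = 22.5 + 105.204 = 127.704 °C

T = 127.7 °C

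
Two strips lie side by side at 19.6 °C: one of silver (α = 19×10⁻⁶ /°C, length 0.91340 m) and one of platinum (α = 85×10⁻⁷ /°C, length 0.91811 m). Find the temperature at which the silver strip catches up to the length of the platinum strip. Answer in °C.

T = 512.8 °C

Equal length when α₁L₁ΔT − α₂L₂ΔT = L₂ − L₁ = 4.71×10⁻³ m
α₁L₁ = 1.73546×10⁻⁵, α₂L₂ = 7.803935×10⁻⁶ → Δ(αL) = 9.550665×10⁻⁶ m/K
ΔT = 4.71×10⁻³ / 9.550665×10⁻⁶ = 493.159 K, so T = 19.6 + 493.159 = 512.759 °C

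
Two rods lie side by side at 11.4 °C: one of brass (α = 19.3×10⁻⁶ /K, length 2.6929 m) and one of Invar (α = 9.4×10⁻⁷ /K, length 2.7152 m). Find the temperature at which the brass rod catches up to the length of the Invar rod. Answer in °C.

L₁(1 + α₁ΔT) = L₂(1 + α₂ΔT) ⇒ ΔT = (L₂ − L₁)/(α₁L₁ − α₂L₂)
L₂ − L₁ = 2.7152 − 2.6929 = 2.23×10⁻² m
α₁L₁ − α₂L₂ = 19.3×10⁻⁶×2.6929 − 9.4×10⁻⁷×2.7152 = 4.9420682×10⁻⁵ m/K
ΔT = 2.23×10⁻² / 4.9420682×10⁻⁵ = 451.228 K
T = 11.4 + 451.228 = 462.628 °C

T = 462.6 °C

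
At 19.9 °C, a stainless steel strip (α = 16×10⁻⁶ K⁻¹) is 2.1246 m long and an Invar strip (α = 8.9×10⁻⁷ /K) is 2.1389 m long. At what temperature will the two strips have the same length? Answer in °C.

L₁(1 + α₁ΔT) = L₂(1 + α₂ΔT) ⇒ ΔT = (L₂ − L₁)/(α₁L₁ − α₂L₂)
L₂ − L₁ = 2.1389 − 2.1246 = 1.43×10⁻² m
α₁L₁ − α₂L₂ = 16×10⁻⁶×2.1246 − 8.9×10⁻⁷×2.1389 = 3.2089979×10⁻⁵ m/K
ΔT = 1.43×10⁻² / 3.2089979×10⁻⁵ = 445.622 K
T = 19.9 + 445.622 = 465.522 °C

T = 465.5 °C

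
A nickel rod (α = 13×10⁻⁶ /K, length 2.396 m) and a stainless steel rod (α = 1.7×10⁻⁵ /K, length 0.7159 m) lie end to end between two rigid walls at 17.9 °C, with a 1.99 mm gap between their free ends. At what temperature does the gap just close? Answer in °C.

Gap closes when ΔL₁ + ΔL₂ = 1.99 mm = 1.99×10⁻³ m
(α₁L₁ + α₂L₂)ΔT = g
α₁L₁ + α₂L₂ = 13×10⁻⁶×2.396 + 1.7×10⁻⁵×0.7159 = 4.33183×10⁻⁵ m/K
ΔT = 1.99×10⁻³ / 4.33183×10⁻⁵ = 45.939 K
T = 17.9 + 45.939 = 63.839 °C

T = 63.8 °C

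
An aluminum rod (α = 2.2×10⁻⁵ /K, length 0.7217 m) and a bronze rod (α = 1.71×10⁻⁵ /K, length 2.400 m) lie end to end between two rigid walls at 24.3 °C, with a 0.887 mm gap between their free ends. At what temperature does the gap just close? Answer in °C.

T = 39.9 °C

α₁L₁ = 1.58774×10⁻⁵ m/K, α₂L₂ = 4.104×10⁻⁵ m/K → total 5.69174×10⁻⁵ m/K
ΔT = g/(α₁L₁+α₂L₂) = 8.87×10⁻⁴ / 5.69174×10⁻⁵ = 15.584 K
T = 24.3 + 15.584 = 39.884 °C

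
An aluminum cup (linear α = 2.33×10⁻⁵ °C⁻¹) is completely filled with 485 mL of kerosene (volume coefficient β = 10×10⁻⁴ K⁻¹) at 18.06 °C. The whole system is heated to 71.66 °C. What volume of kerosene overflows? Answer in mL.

24.2 mL

The cup also expands: β_container ≈ 3α = 6.99×10⁻⁵ /K
Net overflow = V₀(β_liq − 3α_cont)ΔT
β − 3α = 1.00×10⁻³ − 6.99×10⁻⁵ = 9.301×10⁻⁴ /K; ΔT = 53.60 K
ΔV = 485 × 9.301×10⁻⁴ × 53.60 = 24.2 mL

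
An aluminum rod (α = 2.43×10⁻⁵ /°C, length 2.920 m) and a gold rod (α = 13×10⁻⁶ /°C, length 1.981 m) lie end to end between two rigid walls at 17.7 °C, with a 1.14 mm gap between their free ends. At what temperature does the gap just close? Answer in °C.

Gap closes when ΔL₁ + ΔL₂ = 1.14 mm = 1.14×10⁻³ m
(α₁L₁ + α₂L₂)ΔT = g
α₁L₁ + α₂L₂ = 2.43×10⁻⁵×2.920 + 13×10⁻⁶×1.981 = 9.6709×10⁻⁵ m/K
ΔT = 1.14×10⁻³ / 9.6709×10⁻⁵ = 11.788 K
T = 17.7 + 11.788 = 29.488 °C

T = 29.5 °C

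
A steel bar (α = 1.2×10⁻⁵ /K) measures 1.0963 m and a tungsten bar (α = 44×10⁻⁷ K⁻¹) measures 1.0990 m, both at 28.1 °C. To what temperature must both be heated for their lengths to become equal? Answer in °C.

L₁(1 + α₁ΔT) = L₂(1 + α₂ΔT) ⇒ ΔT = (L₂ − L₁)/(α₁L₁ − α₂L₂)
L₂ − L₁ = 1.0990 − 1.0963 = 2.70×10⁻³ m
α₁L₁ − α₂L₂ = 1.2×10⁻⁵×1.0963 − 44×10⁻⁷×1.0990 = 8.32×10⁻⁶ m/K
ΔT = 2.70×10⁻³ / 8.32×10⁻⁶ = 324.519 K
T = 28.1 + 324.519 = 352.619 °C

T = 352.6 °C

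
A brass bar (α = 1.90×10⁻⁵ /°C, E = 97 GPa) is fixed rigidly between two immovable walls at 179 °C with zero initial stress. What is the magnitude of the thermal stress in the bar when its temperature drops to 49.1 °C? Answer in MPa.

σ = 239 MPa

Fully constrained: the free strain ε = αΔT is blocked, so σ = Eε = EαΔT.
|ΔT| = 129.9 K
σ = 97.0×10⁹ × 1.90×10⁻⁵ × 129.9 = 2.39×10⁸ Pa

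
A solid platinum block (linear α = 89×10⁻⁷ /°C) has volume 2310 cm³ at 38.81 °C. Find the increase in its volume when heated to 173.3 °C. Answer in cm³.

ΔV = 8.29 cm³

Isotropic solid: β ≈ 3α = 2.7×10⁻⁵ /K; ΔT = 134.49 K
ΔV = 3αV₀ΔT = 3(89×10⁻⁷)(2310)(134.49) = 8.29 cm³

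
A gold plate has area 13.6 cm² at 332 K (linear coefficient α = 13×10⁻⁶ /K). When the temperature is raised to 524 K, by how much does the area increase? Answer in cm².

ΔA = 0.0679 cm²

Area coefficient ≈ 2α; |ΔT| = 192 K
ΔA = 2αA₀ΔT = 2(13×10⁻⁶)(13.6)(192) = 0.0679 cm²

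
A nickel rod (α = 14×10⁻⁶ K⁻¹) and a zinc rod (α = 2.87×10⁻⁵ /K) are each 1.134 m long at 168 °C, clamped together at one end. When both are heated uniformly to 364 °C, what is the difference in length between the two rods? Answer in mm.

ΔT = 196 K
nickel: ΔL = 14×10⁻⁶ × 1.134 m × 196 = 3.1117×10⁻³ m = 3.1117 mm
zinc: ΔL = 2.87×10⁻⁵ × 1.134 m × 196 = 6.3790×10⁻³ m = 6.3790 mm
difference = 6.3790 − 3.1117 = 3.2673 mm

3.27 mm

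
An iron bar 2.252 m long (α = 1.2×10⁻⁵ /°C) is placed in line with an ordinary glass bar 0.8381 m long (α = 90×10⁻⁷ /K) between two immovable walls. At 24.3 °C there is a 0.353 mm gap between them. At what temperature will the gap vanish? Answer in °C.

Gap closes when ΔL₁ + ΔL₂ = 0.353 mm = 3.53×10⁻⁴ m
(α₁L₁ + α₂L₂)ΔT = g
α₁L₁ + α₂L₂ = 1.2×10⁻⁵×2.252 + 90×10⁻⁷×0.8381 = 3.45669×10⁻⁵ m/K
ΔT = 3.53×10⁻⁴ / 3.45669×10⁻⁵ = 10.212 K
T = 24.3 + 10.212 = 34.512 °C

T = 34.5 °C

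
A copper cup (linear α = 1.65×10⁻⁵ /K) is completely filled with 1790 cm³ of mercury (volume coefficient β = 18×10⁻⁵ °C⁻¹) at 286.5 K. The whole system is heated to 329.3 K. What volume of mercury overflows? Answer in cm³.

The cup also expands: β_container ≈ 3α = 4.95×10⁻⁵ /K
Net overflow = V₀(β_liq − 3α_cont)ΔT
β − 3α = 1.80×10⁻⁴ − 4.95×10⁻⁵ = 1.305×10⁻⁴ /K; ΔT = 42.8 K
ΔV = 1790 × 1.305×10⁻⁴ × 42.8 = 10.0 cm³

10.0 cm³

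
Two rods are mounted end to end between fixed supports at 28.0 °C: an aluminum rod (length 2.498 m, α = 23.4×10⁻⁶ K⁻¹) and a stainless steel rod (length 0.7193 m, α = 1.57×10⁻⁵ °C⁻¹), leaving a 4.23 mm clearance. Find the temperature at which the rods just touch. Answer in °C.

T = 88.6 °C

α₁L₁ = 5.84532×10⁻⁵ m/K, α₂L₂ = 1.129301×10⁻⁵ m/K → total 6.974621×10⁻⁵ m/K
ΔT = g/(α₁L₁+α₂L₂) = 4.23×10⁻³ / 6.974621×10⁻⁵ = 60.648 K
T = 28.0 + 60.648 = 88.648 °C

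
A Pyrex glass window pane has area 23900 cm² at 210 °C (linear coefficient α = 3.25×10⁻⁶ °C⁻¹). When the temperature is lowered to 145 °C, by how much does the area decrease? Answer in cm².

ΔA = 10.1 cm²

Area coefficient ≈ 2α; |ΔT| = 65 K
ΔA = 2αA₀ΔT = 2(3.25×10⁻⁶)(23900)(65) = 10.1 cm²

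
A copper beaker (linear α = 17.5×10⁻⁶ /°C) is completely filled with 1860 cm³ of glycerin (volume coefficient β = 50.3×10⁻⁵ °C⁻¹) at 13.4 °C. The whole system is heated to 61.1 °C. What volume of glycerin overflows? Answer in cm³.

The beaker also expands: β_container ≈ 3α = 5.25×10⁻⁵ /K
Net overflow = V₀(β_liq − 3α_cont)ΔT
β − 3α = 5.03×10⁻⁴ − 5.25×10⁻⁵ = 4.505×10⁻⁴ /K; ΔT = 47.7 K
ΔV = 1860 × 4.505×10⁻⁴ × 47.7 = 40.0 cm³

40.0 cm³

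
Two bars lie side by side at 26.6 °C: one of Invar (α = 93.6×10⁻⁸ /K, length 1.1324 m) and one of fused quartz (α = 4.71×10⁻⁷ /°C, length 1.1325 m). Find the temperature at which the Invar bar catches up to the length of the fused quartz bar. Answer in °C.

T = 216.5 °C

Equal length when α₁L₁ΔT − α₂L₂ΔT = L₂ − L₁ = 1.00×10⁻⁴ m
α₁L₁ = 1.0599264×10⁻⁶, α₂L₂ = 5.334075×10⁻⁷ → Δ(αL) = 5.265189×10⁻⁷ m/K
ΔT = 1.00×10⁻⁴ / 5.265189×10⁻⁷ = 189.927 K, so T = 26.6 + 189.927 = 216.527 °C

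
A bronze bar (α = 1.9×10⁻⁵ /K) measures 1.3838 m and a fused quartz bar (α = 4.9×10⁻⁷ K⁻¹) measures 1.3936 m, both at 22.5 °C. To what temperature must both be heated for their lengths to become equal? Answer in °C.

T = 405.2 °C

L₁(1 + α₁ΔT) = L₂(1 + α₂ΔT) ⇒ ΔT = (L₂ − L₁)/(α₁L₁ − α₂L₂)
L₂ − L₁ = 1.3936 − 1.3838 = 9.80×10⁻³ m
α₁L₁ − α₂L₂ = 1.9×10⁻⁵×1.3838 − 4.9×10⁻⁷×1.3936 = 2.5609336×10⁻⁵ m/K
ΔT = 9.80×10⁻³ / 2.5609336×10⁻⁵ = 382.673 K
T = 22.5 + 382.673 = 405.173 °C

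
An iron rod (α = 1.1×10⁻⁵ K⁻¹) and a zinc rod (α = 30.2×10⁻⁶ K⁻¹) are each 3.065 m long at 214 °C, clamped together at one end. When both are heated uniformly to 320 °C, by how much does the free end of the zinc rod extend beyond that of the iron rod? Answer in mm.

ΔT = 106 K
iron: ΔL = 1.1×10⁻⁵ × 3.065 m × 106 = 3.5738×10⁻³ m = 3.5738 mm
zinc: ΔL = 30.2×10⁻⁶ × 3.065 m × 106 = 9.8117×10⁻³ m = 9.8117 mm
difference = 9.8117 − 3.5738 = 6.2379 mm

6.24 mm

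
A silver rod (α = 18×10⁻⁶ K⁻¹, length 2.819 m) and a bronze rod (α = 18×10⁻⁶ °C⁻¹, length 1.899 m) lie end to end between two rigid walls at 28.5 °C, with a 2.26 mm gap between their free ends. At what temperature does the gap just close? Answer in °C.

Gap closes when ΔL₁ + ΔL₂ = 2.26 mm = 2.26×10⁻³ m
(α₁L₁ + α₂L₂)ΔT = g
α₁L₁ + α₂L₂ = 18×10⁻⁶×2.819 + 18×10⁻⁶×1.899 = 8.4924×10⁻⁵ m/K
ΔT = 2.26×10⁻³ / 8.4924×10⁻⁵ = 26.612 K
T = 28.5 + 26.612 = 55.112 °C

T = 55.1 °C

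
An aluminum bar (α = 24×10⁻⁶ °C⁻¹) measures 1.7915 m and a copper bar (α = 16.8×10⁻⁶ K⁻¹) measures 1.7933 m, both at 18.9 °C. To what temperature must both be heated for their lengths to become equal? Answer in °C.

T = 158.8 °C

Equal length when α₁L₁ΔT − α₂L₂ΔT = L₂ − L₁ = 1.80×10⁻³ m
α₁L₁ = 4.2996×10⁻⁵, α₂L₂ = 3.012744×10⁻⁵ → Δ(αL) = 1.286856×10⁻⁵ m/K
ΔT = 1.80×10⁻³ / 1.286856×10⁻⁵ = 139.876 K, so T = 18.9 + 139.876 = 158.776 °C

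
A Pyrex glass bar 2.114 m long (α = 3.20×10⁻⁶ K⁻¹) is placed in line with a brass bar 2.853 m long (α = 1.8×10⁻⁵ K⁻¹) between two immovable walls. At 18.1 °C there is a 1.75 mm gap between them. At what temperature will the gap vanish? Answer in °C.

T = 48.2 °C

Gap closes when ΔL₁ + ΔL₂ = 1.75 mm = 1.75×10⁻³ m
(α₁L₁ + α₂L₂)ΔT = g
α₁L₁ + α₂L₂ = 3.20×10⁻⁶×2.114 + 1.8×10⁻⁵×2.853 = 5.81188×10⁻⁵ m/K
ΔT = 1.75×10⁻³ / 5.81188×10⁻⁵ = 30.111 K
T = 18.1 + 30.111 = 48.211 °C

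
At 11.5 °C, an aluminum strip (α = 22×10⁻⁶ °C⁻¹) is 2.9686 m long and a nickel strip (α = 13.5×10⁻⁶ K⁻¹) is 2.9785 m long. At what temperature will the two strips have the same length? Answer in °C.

Equal length when α₁L₁ΔT − α₂L₂ΔT = L₂ − L₁ = 9.90×10⁻³ m
α₁L₁ = 6.53092×10⁻⁵, α₂L₂ = 4.020975×10⁻⁵ → Δ(αL) = 2.509945×10⁻⁵ m/K
ΔT = 9.90×10⁻³ / 2.509945×10⁻⁵ = 394.431 K, so T = 11.5 + 394.431 = 405.931 °C

T = 405.9 °C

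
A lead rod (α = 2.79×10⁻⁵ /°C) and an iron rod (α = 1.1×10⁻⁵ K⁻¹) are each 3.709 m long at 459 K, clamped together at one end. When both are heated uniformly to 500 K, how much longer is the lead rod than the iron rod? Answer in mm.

ΔT = 41 K
lead: ΔL = 2.79×10⁻⁵ × 3.709 m × 41 = 4.2427×10⁻³ m = 4.2427 mm
iron: ΔL = 1.1×10⁻⁵ × 3.709 m × 41 = 1.6728×10⁻³ m = 1.6728 mm
difference = 4.2427 − 1.6728 = 2.5699 mm

2.57 mm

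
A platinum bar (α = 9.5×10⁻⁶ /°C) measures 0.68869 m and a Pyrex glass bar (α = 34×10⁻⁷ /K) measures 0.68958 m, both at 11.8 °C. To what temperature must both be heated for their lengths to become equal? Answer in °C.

T = 223.8 °C

Equal length when α₁L₁ΔT − α₂L₂ΔT = L₂ − L₁ = 8.90×10⁻⁴ m
α₁L₁ = 6.542555×10⁻⁶, α₂L₂ = 2.344572×10⁻⁶ → Δ(αL) = 4.197983×10⁻⁶ m/K
ΔT = 8.90×10⁻⁴ / 4.197983×10⁻⁶ = 212.007 K, so T = 11.8 + 212.007 = 223.807 °C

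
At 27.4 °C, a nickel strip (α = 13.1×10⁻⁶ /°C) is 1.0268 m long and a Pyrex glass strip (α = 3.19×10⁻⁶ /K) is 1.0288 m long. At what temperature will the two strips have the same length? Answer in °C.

Equal length when α₁L₁ΔT − α₂L₂ΔT = L₂ − L₁ = 2.00×10⁻³ m
α₁L₁ = 1.345108×10⁻⁵, α₂L₂ = 3.281872×10⁻⁶ → Δ(αL) = 1.0169208×10⁻⁵ m/K
ΔT = 2.00×10⁻³ / 1.0169208×10⁻⁵ = 196.672 K, so T = 27.4 + 196.672 = 224.072 °C

T = 224.1 °C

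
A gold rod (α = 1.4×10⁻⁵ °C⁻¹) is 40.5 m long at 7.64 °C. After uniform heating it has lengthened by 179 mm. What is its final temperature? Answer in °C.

T = 323 °C

ΔL = αL₀ΔT ⇒ ΔT = ΔL / (αL₀)
ΔT = 179×10⁻³ m / (1.4×10⁻⁵ × 40.5 m) = 315.70 K
T = 7.64 + 315.70 = 323.34 °C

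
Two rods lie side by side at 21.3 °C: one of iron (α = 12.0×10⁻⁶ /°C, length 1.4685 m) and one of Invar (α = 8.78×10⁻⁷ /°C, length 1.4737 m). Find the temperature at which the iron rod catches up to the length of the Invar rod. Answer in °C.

L₁(1 + α₁ΔT) = L₂(1 + α₂ΔT) ⇒ ΔT = (L₂ − L₁)/(α₁L₁ − α₂L₂)
L₂ − L₁ = 1.4737 − 1.4685 = 5.20×10⁻³ m
α₁L₁ − α₂L₂ = 12.0×10⁻⁶×1.4685 − 8.78×10⁻⁷×1.4737 = 1.63280914×10⁻⁵ m/K
ΔT = 5.20×10⁻³ / 1.63280914×10⁻⁵ = 318.470 K
T = 21.3 + 318.470 = 339.770 °C

T = 339.8 °C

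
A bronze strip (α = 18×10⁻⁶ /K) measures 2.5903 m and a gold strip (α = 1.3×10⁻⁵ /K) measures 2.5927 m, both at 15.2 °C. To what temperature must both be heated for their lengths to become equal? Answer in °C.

T = 201.0 °C

L₁(1 + α₁ΔT) = L₂(1 + α₂ΔT) ⇒ ΔT = (L₂ − L₁)/(α₁L₁ − α₂L₂)
L₂ − L₁ = 2.5927 − 2.5903 = 2.40×10⁻³ m
α₁L₁ − α₂L₂ = 18×10⁻⁶×2.5903 − 1.3×10⁻⁵×2.5927 = 1.29203×10⁻⁵ m/K
ΔT = 2.40×10⁻³ / 1.29203×10⁻⁵ = 185.754 K
T = 15.2 + 185.754 = 200.954 °C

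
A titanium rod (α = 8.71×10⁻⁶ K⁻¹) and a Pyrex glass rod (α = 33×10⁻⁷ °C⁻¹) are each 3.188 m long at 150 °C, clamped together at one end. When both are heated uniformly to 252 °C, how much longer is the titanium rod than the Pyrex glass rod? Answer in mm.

ΔT = 102 K
titanium: ΔL = 8.71×10⁻⁶ × 3.188 m × 102 = 2.8323×10⁻³ m = 2.8323 mm
Pyrex glass: ΔL = 33×10⁻⁷ × 3.188 m × 102 = 1.0731×10⁻³ m = 1.0731 mm
difference = 2.8323 − 1.0731 = 1.7592 mm

1.76 mm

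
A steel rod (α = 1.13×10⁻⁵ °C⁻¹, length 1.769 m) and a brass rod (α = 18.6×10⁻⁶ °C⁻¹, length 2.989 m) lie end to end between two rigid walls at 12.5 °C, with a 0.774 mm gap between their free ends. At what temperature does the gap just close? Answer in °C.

α₁L₁ = 1.99897×10⁻⁵ m/K, α₂L₂ = 5.55954×10⁻⁵ m/K → total 7.55851×10⁻⁵ m/K
ΔT = g/(α₁L₁+α₂L₂) = 7.74×10⁻⁴ / 7.55851×10⁻⁵ = 10.240 K
T = 12.5 + 10.240 = 22.740 °C

T = 22.7 °C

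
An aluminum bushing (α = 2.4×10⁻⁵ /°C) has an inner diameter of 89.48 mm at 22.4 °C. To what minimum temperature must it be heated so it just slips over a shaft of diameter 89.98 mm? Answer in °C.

Required Δd = 89.98 − 89.48 = 0.50 mm
Δd = αd₀ΔT ⇒ ΔT = Δd/(αd₀) = 0.50 / (2.4×10⁻⁵ × 89.48) = 232.83 K
T_min = 22.4 + 232.83 = 255.23 °C

T = 255 °C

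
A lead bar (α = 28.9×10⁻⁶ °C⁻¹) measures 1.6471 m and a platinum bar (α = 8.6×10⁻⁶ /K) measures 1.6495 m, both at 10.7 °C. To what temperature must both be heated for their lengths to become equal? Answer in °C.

L₁(1 + α₁ΔT) = L₂(1 + α₂ΔT) ⇒ ΔT = (L₂ − L₁)/(α₁L₁ − α₂L₂)
L₂ − L₁ = 1.6495 − 1.6471 = 2.40×10⁻³ m
α₁L₁ − α₂L₂ = 28.9×10⁻⁶×1.6471 − 8.6×10⁻⁶×1.6495 = 3.341549×10⁻⁵ m/K
ΔT = 2.40×10⁻³ / 3.341549×10⁻⁵ = 71.8230 K
T = 10.7 + 71.8230 = 82.5230 °C

T = 82.52 °C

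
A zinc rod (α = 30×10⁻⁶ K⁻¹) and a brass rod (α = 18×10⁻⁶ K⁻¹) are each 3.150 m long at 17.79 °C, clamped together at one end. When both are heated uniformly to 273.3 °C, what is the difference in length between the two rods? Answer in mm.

ΔT = 255.51 K
zinc: ΔL = 30×10⁻⁶ × 3.150 m × 255.51 = 2.4146×10⁻² m = 24.146 mm
brass: ΔL = 18×10⁻⁶ × 3.150 m × 255.51 = 1.4487×10⁻² m = 14.487 mm
difference = 24.146 − 14.487 = 9.659 mm

9.66 mm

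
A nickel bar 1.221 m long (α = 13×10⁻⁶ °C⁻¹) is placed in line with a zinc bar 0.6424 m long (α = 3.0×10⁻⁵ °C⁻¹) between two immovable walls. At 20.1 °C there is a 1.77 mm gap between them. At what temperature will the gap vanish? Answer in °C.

α₁L₁ = 1.5873×10⁻⁵ m/K, α₂L₂ = 1.9272×10⁻⁵ m/K → total 3.5145×10⁻⁵ m/K
ΔT = g/(α₁L₁+α₂L₂) = 1.77×10⁻³ / 3.5145×10⁻⁵ = 50.363 K
T = 20.1 + 50.363 = 70.463 °C

T = 70.5 °C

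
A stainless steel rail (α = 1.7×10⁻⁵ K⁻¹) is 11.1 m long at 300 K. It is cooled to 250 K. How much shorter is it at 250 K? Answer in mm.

|ΔT| = |250 − 300| = 50 K
ΔL = αL₀ΔT = (1.7×10⁻⁵)(11.1)(50) = 9.44×10⁻³ m

ΔL = 9.44 mm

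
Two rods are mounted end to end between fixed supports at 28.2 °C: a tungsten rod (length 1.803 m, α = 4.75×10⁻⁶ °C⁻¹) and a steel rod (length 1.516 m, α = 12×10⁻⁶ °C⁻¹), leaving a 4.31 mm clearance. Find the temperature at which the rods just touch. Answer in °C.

T = 189 °C

Gap closes when ΔL₁ + ΔL₂ = 4.31 mm = 4.31×10⁻³ m
(α₁L₁ + α₂L₂)ΔT = g
α₁L₁ + α₂L₂ = 4.75×10⁻⁶×1.803 + 12×10⁻⁶×1.516 = 2.675625×10⁻⁵ m/K
ΔT = 4.31×10⁻³ / 2.675625×10⁻⁵ = 161.08 K
T = 28.2 + 161.08 = 189.28 °C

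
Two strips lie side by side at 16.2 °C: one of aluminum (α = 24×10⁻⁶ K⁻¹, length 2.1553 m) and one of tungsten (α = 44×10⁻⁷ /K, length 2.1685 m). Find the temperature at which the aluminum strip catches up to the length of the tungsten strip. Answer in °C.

Equal length when α₁L₁ΔT − α₂L₂ΔT = L₂ − L₁ = 1.32×10⁻² m
α₁L₁ = 5.17272×10⁻⁵, α₂L₂ = 9.5414×10⁻⁶ → Δ(αL) = 4.21858×10⁻⁵ m/K
ΔT = 1.32×10⁻² / 4.21858×10⁻⁵ = 312.901 K, so T = 16.2 + 312.901 = 329.101 °C

T = 329.1 °C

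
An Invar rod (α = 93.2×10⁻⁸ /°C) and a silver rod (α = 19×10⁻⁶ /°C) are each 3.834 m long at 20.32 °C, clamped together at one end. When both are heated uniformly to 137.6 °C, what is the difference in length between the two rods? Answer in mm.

ΔT = 117.28 K
Invar: ΔL = 93.2×10⁻⁸ × 3.834 m × 117.28 = 4.1908×10⁻⁴ m = 0.41908 mm
silver: ΔL = 19×10⁻⁶ × 3.834 m × 117.28 = 8.5434×10⁻³ m = 8.5434 mm
difference = 8.5434 − 0.41908 = 8.12432 mm

8.12 mm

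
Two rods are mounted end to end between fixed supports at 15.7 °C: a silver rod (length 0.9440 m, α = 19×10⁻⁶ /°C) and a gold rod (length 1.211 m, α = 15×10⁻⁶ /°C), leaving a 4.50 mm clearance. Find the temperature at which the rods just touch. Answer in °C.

T = 140 °C

α₁L₁ = 1.7936×10⁻⁵ m/K, α₂L₂ = 1.8165×10⁻⁵ m/K → total 3.6101×10⁻⁵ m/K
ΔT = g/(α₁L₁+α₂L₂) = 4.50×10⁻³ / 3.6101×10⁻⁵ = 124.65 K
T = 15.7 + 124.65 = 140.35 °C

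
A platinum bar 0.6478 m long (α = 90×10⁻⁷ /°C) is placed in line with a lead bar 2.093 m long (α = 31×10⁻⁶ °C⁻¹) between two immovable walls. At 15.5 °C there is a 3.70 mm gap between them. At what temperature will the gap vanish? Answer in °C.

T = 67.8 °C

Gap closes when ΔL₁ + ΔL₂ = 3.70 mm = 3.70×10⁻³ m
(α₁L₁ + α₂L₂)ΔT = g
α₁L₁ + α₂L₂ = 90×10⁻⁷×0.6478 + 31×10⁻⁶×2.093 = 7.07132×10⁻⁵ m/K
ΔT = 3.70×10⁻³ / 7.07132×10⁻⁵ = 52.324 K
T = 15.5 + 52.324 = 67.824 °C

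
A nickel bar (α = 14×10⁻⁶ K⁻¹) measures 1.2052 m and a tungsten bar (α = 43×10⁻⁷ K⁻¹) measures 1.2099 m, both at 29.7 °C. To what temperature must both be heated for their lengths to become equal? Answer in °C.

L₁(1 + α₁ΔT) = L₂(1 + α₂ΔT) ⇒ ΔT = (L₂ − L₁)/(α₁L₁ − α₂L₂)
L₂ − L₁ = 1.2099 − 1.2052 = 4.70×10⁻³ m
α₁L₁ − α₂L₂ = 14×10⁻⁶×1.2052 − 43×10⁻⁷×1.2099 = 1.167023×10⁻⁵ m/K
ΔT = 4.70×10⁻³ / 1.167023×10⁻⁵ = 402.734 K
T = 29.7 + 402.734 = 432.434 °C

T = 432.4 °C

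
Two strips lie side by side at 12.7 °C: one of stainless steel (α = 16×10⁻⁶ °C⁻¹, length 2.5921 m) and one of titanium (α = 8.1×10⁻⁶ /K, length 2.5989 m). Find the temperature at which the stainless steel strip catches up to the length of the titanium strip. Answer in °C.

L₁(1 + α₁ΔT) = L₂(1 + α₂ΔT) ⇒ ΔT = (L₂ − L₁)/(α₁L₁ − α₂L₂)
L₂ − L₁ = 2.5989 − 2.5921 = 6.80×10⁻³ m
α₁L₁ − α₂L₂ = 16×10⁻⁶×2.5921 − 8.1×10⁻⁶×2.5989 = 2.042251×10⁻⁵ m/K
ΔT = 6.80×10⁻³ / 2.042251×10⁻⁵ = 332.966 K
T = 12.7 + 332.966 = 345.666 °C

T = 345.7 °C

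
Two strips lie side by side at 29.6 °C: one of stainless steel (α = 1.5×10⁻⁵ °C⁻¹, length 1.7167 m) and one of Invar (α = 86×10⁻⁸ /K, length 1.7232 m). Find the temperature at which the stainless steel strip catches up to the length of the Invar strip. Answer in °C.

Equal length when α₁L₁ΔT − α₂L₂ΔT = L₂ − L₁ = 6.50×10⁻³ m
α₁L₁ = 2.57505×10⁻⁵, α₂L₂ = 1.481952×10⁻⁶ → Δ(αL) = 2.4268548×10⁻⁵ m/K
ΔT = 6.50×10⁻³ / 2.4268548×10⁻⁵ = 267.836 K, so T = 29.6 + 267.836 = 297.436 °C

T = 297.4 °C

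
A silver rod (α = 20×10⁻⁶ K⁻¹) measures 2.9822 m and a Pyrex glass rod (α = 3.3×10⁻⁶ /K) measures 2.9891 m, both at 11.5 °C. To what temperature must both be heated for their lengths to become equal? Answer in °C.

L₁(1 + α₁ΔT) = L₂(1 + α₂ΔT) ⇒ ΔT = (L₂ − L₁)/(α₁L₁ − α₂L₂)
L₂ − L₁ = 2.9891 − 2.9822 = 6.90×10⁻³ m
α₁L₁ − α₂L₂ = 20×10⁻⁶×2.9822 − 3.3×10⁻⁶×2.9891 = 4.977997×10⁻⁵ m/K
ΔT = 6.90×10⁻³ / 4.977997×10⁻⁵ = 138.610 K
T = 11.5 + 138.610 = 150.110 °C

T = 150.1 °C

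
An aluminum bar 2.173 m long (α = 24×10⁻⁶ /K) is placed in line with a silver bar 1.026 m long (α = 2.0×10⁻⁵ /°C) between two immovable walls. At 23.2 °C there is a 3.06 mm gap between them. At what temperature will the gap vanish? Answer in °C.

α₁L₁ = 5.2152×10⁻⁵ m/K, α₂L₂ = 2.052×10⁻⁵ m/K → total 7.2672×10⁻⁵ m/K
ΔT = g/(α₁L₁+α₂L₂) = 3.06×10⁻³ / 7.2672×10⁻⁵ = 42.107 K
T = 23.2 + 42.107 = 65.307 °C

T = 65.3 °C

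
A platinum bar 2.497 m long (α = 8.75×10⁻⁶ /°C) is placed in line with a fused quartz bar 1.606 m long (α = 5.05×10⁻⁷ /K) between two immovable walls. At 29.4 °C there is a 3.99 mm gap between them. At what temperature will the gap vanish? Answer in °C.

Gap closes when ΔL₁ + ΔL₂ = 3.99 mm = 3.99×10⁻³ m
(α₁L₁ + α₂L₂)ΔT = g
α₁L₁ + α₂L₂ = 8.75×10⁻⁶×2.497 + 5.05×10⁻⁷×1.606 = 2.265978×10⁻⁵ m/K
ΔT = 3.99×10⁻³ / 2.265978×10⁻⁵ = 176.08 K
T = 29.4 + 176.08 = 205.48 °C

T = 205 °C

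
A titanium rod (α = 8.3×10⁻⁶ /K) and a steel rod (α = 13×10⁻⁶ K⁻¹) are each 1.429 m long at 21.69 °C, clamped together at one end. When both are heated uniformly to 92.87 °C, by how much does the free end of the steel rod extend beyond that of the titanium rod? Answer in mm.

ΔT = 71.18 K
titanium: ΔL = 8.3×10⁻⁶ × 1.429 m × 71.18 = 8.4424×10⁻⁴ m = 0.84424 mm
steel: ΔL = 13×10⁻⁶ × 1.429 m × 71.18 = 1.3223×10⁻³ m = 1.3223 mm
difference = 1.3223 − 0.84424 = 0.47806 mm

0.478 mm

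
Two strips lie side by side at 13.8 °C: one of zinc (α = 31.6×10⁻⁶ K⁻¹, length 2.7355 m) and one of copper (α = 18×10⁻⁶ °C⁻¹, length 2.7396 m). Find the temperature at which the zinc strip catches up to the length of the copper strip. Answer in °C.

L₁(1 + α₁ΔT) = L₂(1 + α₂ΔT) ⇒ ΔT = (L₂ − L₁)/(α₁L₁ − α₂L₂)
L₂ − L₁ = 2.7396 − 2.7355 = 4.10×10⁻³ m
α₁L₁ − α₂L₂ = 31.6×10⁻⁶×2.7355 − 18×10⁻⁶×2.7396 = 3.7129×10⁻⁵ m/K
ΔT = 4.10×10⁻³ / 3.7129×10⁻⁵ = 110.426 K
T = 13.8 + 110.426 = 124.226 °C

T = 124.2 °C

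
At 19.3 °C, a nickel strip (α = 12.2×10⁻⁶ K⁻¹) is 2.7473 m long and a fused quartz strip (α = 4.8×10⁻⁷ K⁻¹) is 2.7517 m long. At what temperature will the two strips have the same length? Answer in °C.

T = 156.0 °C

Equal length when α₁L₁ΔT − α₂L₂ΔT = L₂ − L₁ = 4.40×10⁻³ m
α₁L₁ = 3.351706×10⁻⁵, α₂L₂ = 1.320816×10⁻⁶ → Δ(αL) = 3.2196244×10⁻⁵ m/K
ΔT = 4.40×10⁻³ / 3.2196244×10⁻⁵ = 136.662 K, so T = 19.3 + 136.662 = 155.962 °C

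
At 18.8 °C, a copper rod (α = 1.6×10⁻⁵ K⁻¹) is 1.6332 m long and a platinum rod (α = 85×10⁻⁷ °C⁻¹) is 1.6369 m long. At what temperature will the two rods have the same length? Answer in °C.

Equal length when α₁L₁ΔT − α₂L₂ΔT = L₂ − L₁ = 3.70×10⁻³ m
α₁L₁ = 2.61312×10⁻⁵, α₂L₂ = 1.391365×10⁻⁵ → Δ(αL) = 1.221755×10⁻⁵ m/K
ΔT = 3.70×10⁻³ / 1.221755×10⁻⁵ = 302.843 K, so T = 18.8 + 302.843 = 321.643 °C

T = 321.6 °C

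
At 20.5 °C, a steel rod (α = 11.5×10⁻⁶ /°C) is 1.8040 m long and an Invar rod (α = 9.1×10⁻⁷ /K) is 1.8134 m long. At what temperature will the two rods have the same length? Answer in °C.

L₁(1 + α₁ΔT) = L₂(1 + α₂ΔT) ⇒ ΔT = (L₂ − L₁)/(α₁L₁ − α₂L₂)
L₂ − L₁ = 1.8134 − 1.8040 = 9.40×10⁻³ m
α₁L₁ − α₂L₂ = 11.5×10⁻⁶×1.8040 − 9.1×10⁻⁷×1.8134 = 1.9095806×10⁻⁵ m/K
ΔT = 9.40×10⁻³ / 1.9095806×10⁻⁵ = 492.255 K
T = 20.5 + 492.255 = 512.755 °C

T = 512.8 °C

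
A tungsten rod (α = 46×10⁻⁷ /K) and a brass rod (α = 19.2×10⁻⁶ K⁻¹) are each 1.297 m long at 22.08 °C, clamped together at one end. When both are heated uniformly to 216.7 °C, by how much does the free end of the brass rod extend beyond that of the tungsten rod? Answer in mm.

3.69 mm

ΔT = 194.62 K
tungsten: ΔL = 46×10⁻⁷ × 1.297 m × 194.62 = 1.1611×10⁻³ m = 1.1611 mm
brass: ΔL = 19.2×10⁻⁶ × 1.297 m × 194.62 = 4.8465×10⁻³ m = 4.8465 mm
difference = 4.8465 − 1.1611 = 3.6854 mm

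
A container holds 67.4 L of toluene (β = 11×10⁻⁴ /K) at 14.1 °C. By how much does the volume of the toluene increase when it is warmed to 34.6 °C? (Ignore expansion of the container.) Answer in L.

|ΔT| = |34.6 − 14.1| = 20.5 K
ΔV = βV₀ΔT = (11×10⁻⁴)(67.4)(20.5) = 1.52 L

ΔV = 1.52 L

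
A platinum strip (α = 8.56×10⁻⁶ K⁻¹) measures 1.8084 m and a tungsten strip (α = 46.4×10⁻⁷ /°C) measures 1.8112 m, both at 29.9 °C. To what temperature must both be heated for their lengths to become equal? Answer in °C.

T = 425.6 °C

Equal length when α₁L₁ΔT − α₂L₂ΔT = L₂ − L₁ = 2.80×10⁻³ m
α₁L₁ = 1.5479904×10⁻⁵, α₂L₂ = 8.403968×10⁻⁶ → Δ(αL) = 7.075936×10⁻⁶ m/K
ΔT = 2.80×10⁻³ / 7.075936×10⁻⁶ = 395.707 K, so T = 29.9 + 395.707 = 425.607 °C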